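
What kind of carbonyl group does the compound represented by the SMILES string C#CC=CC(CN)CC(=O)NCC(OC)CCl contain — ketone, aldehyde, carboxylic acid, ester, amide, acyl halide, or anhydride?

The carbonyl is in the CH2CONHCH2 segment: –C(=O)–N– linkage → amide (the N is not an amine).

amide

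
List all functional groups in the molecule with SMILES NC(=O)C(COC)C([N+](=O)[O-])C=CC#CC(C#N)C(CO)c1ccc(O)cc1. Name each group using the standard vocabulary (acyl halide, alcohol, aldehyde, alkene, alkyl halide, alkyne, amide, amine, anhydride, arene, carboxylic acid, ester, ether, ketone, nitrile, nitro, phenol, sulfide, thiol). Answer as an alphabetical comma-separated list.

alcohol, alkene, alkyne, amide, arene, ether, nitrile, nitro, phenol

Taking each segment in turn:
  H2NCO: –C(=O)NH2: carbonyl C bonded to C and to N → amide (the N is not a separate amine).
  CH(CH2OCH3): pendant –CH2OCH3: C–O–C linkage → ether.
  CH(NO2): –NO2 on an sp³ carbon → nitro (the N=O is not a carbonyl).
  CH=CH: C=C double bond → alkene.
  C≡C: C≡C triple bond → alkyne.
  CH(CN): pendant –C≡N: nitrile.
  CH(CH2OH): pendant –CH2OH on an sp³ backbone C → alcohol.
  C6H4OH: –OH attached directly to an aromatic ring → phenol (not alcohol); the ring itself is an arene.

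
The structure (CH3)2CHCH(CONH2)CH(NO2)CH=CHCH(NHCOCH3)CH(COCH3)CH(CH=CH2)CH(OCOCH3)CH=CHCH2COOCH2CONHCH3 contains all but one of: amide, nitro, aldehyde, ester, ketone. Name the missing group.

aldehyde

ketone: present (CH(COCH3) — pendant –COCH3: carbonyl C bonded to two carbons → ketone).
ester: present (CH(OCOCH3) — pendant –OC(=O)CH3: an acyloxy group → ester).
nitro: present (CH(NO2) — –NO2 on an sp³ carbon → nitro (the N=O is not a carbonyl)).
amide: present (CH(CONH2) — pendant –CONH2: carbonyl C bonded to C and N → amide).
aldehyde: absent. In CH(COCH3), the carbonyl carbon is bonded to two carbons, so it is a ketone, not an aldehyde.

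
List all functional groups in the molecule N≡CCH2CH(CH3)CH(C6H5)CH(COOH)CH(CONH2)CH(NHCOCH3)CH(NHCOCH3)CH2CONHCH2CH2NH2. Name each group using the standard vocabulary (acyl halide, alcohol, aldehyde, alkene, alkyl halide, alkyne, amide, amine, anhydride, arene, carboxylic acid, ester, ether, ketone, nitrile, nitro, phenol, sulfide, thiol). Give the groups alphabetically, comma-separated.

Taking each segment in turn:
  N≡C: N≡C–: carbon triple-bonded to nitrogen → nitrile.
  CH(C6H5): pendant –C6H5: benzene ring → arene.
  CH(COOH): pendant –COOH: carbonyl C bonded to C and –OH → carboxylic acid.
  CH(CONH2): pendant –CONH2: carbonyl C bonded to C and N → amide.
  CH(NHCOCH3): pendant –NHC(=O)CH3: N bonded to a carbonyl → amide (not amine).
  CH(NHCOCH3): pendant –NHC(=O)CH3: N bonded to a carbonyl → amide (not amine).
  CH2CONHCH2: –C(=O)–N– linkage → amide (the N is not an amine).
  CH2NH2: –NH2 on an sp³ carbon with no adjacent C=O → amine.

amide, amine, arene, carboxylic acid, nitrile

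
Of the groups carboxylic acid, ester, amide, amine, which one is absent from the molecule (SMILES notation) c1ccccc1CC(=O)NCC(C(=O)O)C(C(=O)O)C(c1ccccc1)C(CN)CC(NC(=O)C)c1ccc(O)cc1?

ester

amide: present (CH2CONHCH2 — –C(=O)–N– linkage → amide (the N is not an amine)).
amine: present (CH(CH2NH2) — pendant –CH2NH2: N on sp³ C, no adjacent C=O → amine).
carboxylic acid: present (CH(COOH) — pendant –COOH: carbonyl C bonded to C and –OH → carboxylic acid).
ester: no segment matches this pattern.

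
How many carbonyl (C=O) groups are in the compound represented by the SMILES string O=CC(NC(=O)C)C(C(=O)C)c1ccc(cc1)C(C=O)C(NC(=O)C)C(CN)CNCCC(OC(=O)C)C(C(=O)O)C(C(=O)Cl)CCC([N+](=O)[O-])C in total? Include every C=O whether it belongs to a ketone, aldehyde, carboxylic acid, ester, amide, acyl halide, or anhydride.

OHC: aldehyde, 1 C=O (running total 1).
CH(NHCOCH3): amide, 1 C=O (running total 2).
CH(COCH3): ketone, 1 C=O (running total 3).
CH(CHO): aldehyde, 1 C=O (running total 4).
CH(NHCOCH3): amide, 1 C=O (running total 5).
CH(OCOCH3): ester, 1 C=O (running total 6).
CH(COOH): carboxylic acid, 1 C=O (running total 7).
CH(COCl): acyl halide, 1 C=O (running total 8).

8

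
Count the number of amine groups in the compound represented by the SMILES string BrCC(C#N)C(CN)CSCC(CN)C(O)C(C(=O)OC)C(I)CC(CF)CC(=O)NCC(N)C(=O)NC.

3

halogen on an sp³ carbon → alkyl halide.
pendant –C≡N: nitrile.
pendant –CH2NH2: N on sp³ C, no adjacent C=O → amine.
C–S–C linkage → sulfide (thioether).
pendant –CH2NH2: N on sp³ C, no adjacent C=O → amine.
–OH on an sp³ carbon → alcohol (secondary).
pendant –COOCH3: carbonyl C bonded to C and –OCH3 → ester.
halogen on an sp³ carbon → alkyl halide.
pendant –CH2X: halogen on sp³ carbon → alkyl halide.
–C(=O)–N– linkage → amide (the N is not an amine).
–NH2 on an sp³ carbon with no adjacent C=O → amine.
–C(=O)NHCH3: carbonyl C bonded to C and to N → amide (the N is not an amine).
Amine appears at: CH(CH2NH2), CH(CH2NH2), CH(NH2) → 3.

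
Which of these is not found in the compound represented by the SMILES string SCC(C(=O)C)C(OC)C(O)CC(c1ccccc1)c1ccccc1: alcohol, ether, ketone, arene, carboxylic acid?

carboxylic acid

alcohol: present (CH(OH) — –OH on an sp³ carbon → alcohol (secondary)).
arene: present (CH(C6H5) — pendant –C6H5: benzene ring → arene).
ether: present (CH(OCH3) — pendant –OCH3: C–O–C with sp³ C, no adjacent C=O → ether).
ketone: present (CH(COCH3) — pendant –COCH3: carbonyl C bonded to two carbons → ketone).
carboxylic acid: no segment matches this pattern.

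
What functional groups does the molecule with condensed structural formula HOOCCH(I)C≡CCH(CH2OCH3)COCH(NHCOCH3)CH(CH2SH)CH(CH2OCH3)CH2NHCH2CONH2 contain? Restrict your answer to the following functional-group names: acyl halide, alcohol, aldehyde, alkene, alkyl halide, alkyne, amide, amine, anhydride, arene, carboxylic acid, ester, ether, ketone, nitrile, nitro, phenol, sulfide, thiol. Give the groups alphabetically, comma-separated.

Taking each segment in turn:
  HOOC: –COOH: carbonyl C bonded to –OH and C → carboxylic acid (the –OH is not a separate alcohol).
  CH(I): halogen on an sp³ carbon → alkyl halide.
  C≡C: C≡C triple bond → alkyne.
  CH(CH2OCH3): pendant –CH2OCH3: C–O–C linkage → ether.
  CO: –C(=O)– with carbon on both sides → ketone.
  CH(NHCOCH3): pendant –NHC(=O)CH3: N bonded to a carbonyl → amide (not amine).
  CH(CH2SH): pendant –CH2SH → thiol.
  CH(CH2OCH3): pendant –CH2OCH3: C–O–C linkage → ether.
  CH2NHCH2: C–N–C with sp³ carbons and no adjacent C=O → amine (secondary).
  CONH2: –C(=O)NH2: carbonyl C bonded to C and to N → amide (the N is not a separate amine).

alkyl halide, alkyne, amide, amine, carboxylic acid, ether, ketone, thiol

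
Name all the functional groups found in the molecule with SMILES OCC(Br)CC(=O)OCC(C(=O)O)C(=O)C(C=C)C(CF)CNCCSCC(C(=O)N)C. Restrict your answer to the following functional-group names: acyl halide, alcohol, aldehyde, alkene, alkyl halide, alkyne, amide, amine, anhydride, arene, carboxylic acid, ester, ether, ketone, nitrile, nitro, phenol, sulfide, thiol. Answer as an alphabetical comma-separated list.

HO– on an sp³ carbon → alcohol.
halogen on an sp³ carbon → alkyl halide.
–C(=O)–O–C with C on the carbonyl side → ester.
pendant –COOH: carbonyl C bonded to C and –OH → carboxylic acid.
–C(=O)– with carbon on both sides → ketone.
pendant –CH=CH2: C=C double bond → alkene.
pendant –CH2X: halogen on sp³ carbon → alkyl halide.
C–N–C with sp³ carbons and no adjacent C=O → amine (secondary).
C–S–C linkage → sulfide (thioether).
pendant –CONH2: carbonyl C bonded to C and N → amide.

alcohol, alkene, alkyl halide, amide, amine, carboxylic acid, ester, ketone, sulfide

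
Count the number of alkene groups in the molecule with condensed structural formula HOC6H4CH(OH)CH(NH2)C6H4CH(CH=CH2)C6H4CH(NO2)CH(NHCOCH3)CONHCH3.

Taking each segment in turn:
  HOC6H4: –OH attached directly to an aromatic ring → phenol (not alcohol); the ring itself is an arene.
  CH(OH): –OH on an sp³ carbon → alcohol (secondary).
  CH(NH2): –NH2 on an sp³ carbon with no adjacent C=O → amine.
  C6H4: para-disubstituted benzene ring → arene.
  CH(CH=CH2): pendant –CH=CH2: C=C double bond → alkene.
  C6H4: para-disubstituted benzene ring → arene.
  CH(NO2): –NO2 on an sp³ carbon → nitro (the N=O is not a carbonyl).
  CH(NHCOCH3): pendant –NHC(=O)CH3: N bonded to a carbonyl → amide (not amine).
  CONHCH3: –C(=O)NHCH3: carbonyl C bonded to C and to N → amide (the N is not an amine).
Alkene appears at: CH(CH=CH2) → 1.

1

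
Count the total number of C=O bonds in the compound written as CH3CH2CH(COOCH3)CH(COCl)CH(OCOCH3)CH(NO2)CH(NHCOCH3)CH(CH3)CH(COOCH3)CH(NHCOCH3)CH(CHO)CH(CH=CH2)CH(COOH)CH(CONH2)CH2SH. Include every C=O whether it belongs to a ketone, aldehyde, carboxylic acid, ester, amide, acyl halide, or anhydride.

9

CH(COOCH3): ester, 1 C=O (running total 1).
CH(COCl): acyl halide, 1 C=O (running total 2).
CH(OCOCH3): ester, 1 C=O (running total 3).
CH(NHCOCH3): amide, 1 C=O (running total 4).
CH(COOCH3): ester, 1 C=O (running total 5).
CH(NHCOCH3): amide, 1 C=O (running total 6).
CH(CHO): aldehyde, 1 C=O (running total 7).
CH(COOH): carboxylic acid, 1 C=O (running total 8).
CH(CONH2): amide, 1 C=O (running total 9).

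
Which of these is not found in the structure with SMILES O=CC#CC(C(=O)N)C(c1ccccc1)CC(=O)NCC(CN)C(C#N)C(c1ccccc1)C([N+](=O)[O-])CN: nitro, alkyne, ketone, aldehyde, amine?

amine: present (CH(CH2NH2) — pendant –CH2NH2: N on sp³ C, no adjacent C=O → amine).
aldehyde: present (OHC — terminal –CHO: carbonyl C bonded to H and C → aldehyde).
nitro: present (CH(NO2) — –NO2 on an sp³ carbon → nitro (the N=O is not a carbonyl)).
alkyne: present (C≡C — C≡C triple bond → alkyne).
ketone: absent. In each of CH(CONH2) and CH2CONHCH2, the C=O is bonded to nitrogen, which defines an amide, not a ketone. In OHC, the carbonyl carbon carries an H, so it is an aldehyde, not a ketone.

ketone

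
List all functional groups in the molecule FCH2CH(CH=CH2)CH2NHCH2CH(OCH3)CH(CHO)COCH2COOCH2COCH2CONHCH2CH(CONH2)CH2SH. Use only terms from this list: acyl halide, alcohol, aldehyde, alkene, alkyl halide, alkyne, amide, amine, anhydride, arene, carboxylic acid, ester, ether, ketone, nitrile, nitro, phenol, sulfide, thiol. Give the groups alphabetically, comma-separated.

halogen on an sp³ carbon → alkyl halide.
pendant –CH=CH2: C=C double bond → alkene.
C–N–C with sp³ carbons and no adjacent C=O → amine (secondary).
pendant –OCH3: C–O–C with sp³ C, no adjacent C=O → ether.
pendant –CHO: carbonyl C bonded to C and H → aldehyde.
–C(=O)– with carbon on both sides → ketone.
–C(=O)–O–C with C on the carbonyl side → ester.
–C(=O)– with carbon on both sides → ketone.
–C(=O)–N– linkage → amide (the N is not an amine).
pendant –CONH2: carbonyl C bonded to C and N → amide.
–SH on an sp³ carbon → thiol.

aldehyde, alkene, alkyl halide, amide, amine, ester, ether, ketone, thiol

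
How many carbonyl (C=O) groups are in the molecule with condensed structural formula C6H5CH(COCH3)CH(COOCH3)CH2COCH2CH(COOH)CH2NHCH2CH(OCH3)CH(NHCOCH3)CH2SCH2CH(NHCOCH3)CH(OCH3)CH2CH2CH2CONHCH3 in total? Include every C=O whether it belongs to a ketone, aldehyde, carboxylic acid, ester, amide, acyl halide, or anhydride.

7

CH(COCH3): ketone, 1 C=O (running total 1).
CH(COOCH3): ester, 1 C=O (running total 2).
CO: ketone, 1 C=O (running total 3).
CH(COOH): carboxylic acid, 1 C=O (running total 4).
CH(NHCOCH3): amide, 1 C=O (running total 5).
CH(NHCOCH3): amide, 1 C=O (running total 6).
CONHCH3: amide, 1 C=O (running total 7).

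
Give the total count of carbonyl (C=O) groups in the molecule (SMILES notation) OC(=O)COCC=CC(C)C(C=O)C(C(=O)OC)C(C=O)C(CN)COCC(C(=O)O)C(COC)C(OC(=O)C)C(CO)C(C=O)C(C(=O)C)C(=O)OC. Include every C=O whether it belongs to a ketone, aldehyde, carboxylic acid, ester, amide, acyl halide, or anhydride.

9

HOOC: carboxylic acid, 1 C=O (running total 1).
CH(CHO): aldehyde, 1 C=O (running total 2).
CH(COOCH3): ester, 1 C=O (running total 3).
CH(CHO): aldehyde, 1 C=O (running total 4).
CH(COOH): carboxylic acid, 1 C=O (running total 5).
CH(OCOCH3): ester, 1 C=O (running total 6).
CH(CHO): aldehyde, 1 C=O (running total 7).
CH(COCH3): ketone, 1 C=O (running total 8).
COOCH3: ester, 1 C=O (running total 9).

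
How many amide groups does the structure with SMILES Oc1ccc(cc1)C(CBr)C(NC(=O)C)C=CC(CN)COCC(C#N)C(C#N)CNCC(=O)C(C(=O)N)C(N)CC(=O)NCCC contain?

3

Taking each segment in turn:
  HOC6H4: –OH attached directly to an aromatic ring → phenol (not alcohol); the ring itself is an arene.
  CH(CH2Br): pendant –CH2X: halogen on sp³ carbon → alkyl halide.
  CH(NHCOCH3): pendant –NHC(=O)CH3: N bonded to a carbonyl → amide (not amine).
  CH=CH: C=C double bond → alkene.
  CH(CH2NH2): pendant –CH2NH2: N on sp³ C, no adjacent C=O → amine.
  CH2OCH2: C–O–C with sp³ carbons on both sides and no adjacent C=O → ether.
  CH(CN): pendant –C≡N: nitrile.
  CH(CN): pendant –C≡N: nitrile.
  CH2NHCH2: C–N–C with sp³ carbons and no adjacent C=O → amine (secondary).
  CO: –C(=O)– with carbon on both sides → ketone.
  CH(CONH2): pendant –CONH2: carbonyl C bonded to C and N → amide.
  CH(NH2): –NH2 on an sp³ carbon with no adjacent C=O → amine.
  CH2CONHCH2: –C(=O)–N– linkage → amide (the N is not an amine).
Amide appears at: CH(NHCOCH3), CH(CONH2), CH2CONHCH2 → 3.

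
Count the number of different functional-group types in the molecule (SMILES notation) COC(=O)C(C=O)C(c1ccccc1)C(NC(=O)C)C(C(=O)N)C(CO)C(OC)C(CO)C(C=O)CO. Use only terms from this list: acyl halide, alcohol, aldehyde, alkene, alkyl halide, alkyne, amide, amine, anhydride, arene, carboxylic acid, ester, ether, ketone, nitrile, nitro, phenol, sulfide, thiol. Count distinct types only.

CH3O–C(=O)–: carbonyl C bonded to C and to –OCH3 → ester (not ketone + ether).
pendant –CHO: carbonyl C bonded to C and H → aldehyde.
pendant –C6H5: benzene ring → arene.
pendant –NHC(=O)CH3: N bonded to a carbonyl → amide (not amine).
pendant –CONH2: carbonyl C bonded to C and N → amide.
pendant –CH2OH on an sp³ backbone C → alcohol.
pendant –OCH3: C–O–C with sp³ C, no adjacent C=O → ether.
pendant –CH2OH on an sp³ backbone C → alcohol.
pendant –CHO: carbonyl C bonded to C and H → aldehyde.
–OH on an sp³ carbon → alcohol.
Distinct types present: alcohol, aldehyde, amide, arene, ester, ether.

6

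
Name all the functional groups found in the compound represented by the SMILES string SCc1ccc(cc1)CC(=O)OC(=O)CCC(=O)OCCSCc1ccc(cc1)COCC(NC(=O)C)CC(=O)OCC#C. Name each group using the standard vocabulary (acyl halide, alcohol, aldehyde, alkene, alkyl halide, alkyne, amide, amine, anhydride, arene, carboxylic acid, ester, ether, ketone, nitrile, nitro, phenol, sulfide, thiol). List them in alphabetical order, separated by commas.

alkyne, amide, anhydride, arene, ester, ether, sulfide, thiol

–SH on an sp³ carbon → thiol.
para-disubstituted benzene ring → arene.
two acyl groups sharing one oxygen, –C(=O)–O–C(=O)– → anhydride.
–C(=O)–O–C with C on the carbonyl side → ester.
C–S–C linkage → sulfide (thioether).
para-disubstituted benzene ring → arene.
C–O–C with sp³ carbons on both sides and no adjacent C=O → ether.
pendant –NHC(=O)CH3: N bonded to a carbonyl → amide (not amine).
–C(=O)–O–C with C on the carbonyl side → ester.
C≡C triple bond → alkyne.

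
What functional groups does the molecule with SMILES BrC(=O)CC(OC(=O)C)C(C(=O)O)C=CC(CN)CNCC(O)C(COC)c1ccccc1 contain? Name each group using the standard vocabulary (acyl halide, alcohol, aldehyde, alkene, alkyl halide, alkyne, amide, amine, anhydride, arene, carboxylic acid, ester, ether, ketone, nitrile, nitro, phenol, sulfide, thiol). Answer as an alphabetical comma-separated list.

Reading the structure from left to right:
  BrCO: –C(=O)Br: carbonyl C bonded to C and to a halogen → acyl halide (not alkyl halide).
  CH(OCOCH3): pendant –OC(=O)CH3: an acyloxy group → ester.
  CH(COOH): pendant –COOH: carbonyl C bonded to C and –OH → carboxylic acid.
  CH=CH: C=C double bond → alkene.
  CH(CH2NH2): pendant –CH2NH2: N on sp³ C, no adjacent C=O → amine.
  CH2NHCH2: C–N–C with sp³ carbons and no adjacent C=O → amine (secondary).
  CH(OH): –OH on an sp³ carbon → alcohol (secondary).
  CH(CH2OCH3): pendant –CH2OCH3: C–O–C linkage → ether.
  C6H5: –C6H5 phenyl ring → arene.

acyl halide, alcohol, alkene, amine, arene, carboxylic acid, ester, ether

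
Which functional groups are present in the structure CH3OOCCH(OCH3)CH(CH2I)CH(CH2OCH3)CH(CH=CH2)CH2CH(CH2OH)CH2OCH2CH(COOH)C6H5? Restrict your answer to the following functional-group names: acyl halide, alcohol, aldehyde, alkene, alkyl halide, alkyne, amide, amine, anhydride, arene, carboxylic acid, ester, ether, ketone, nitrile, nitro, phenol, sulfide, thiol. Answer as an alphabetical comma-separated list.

Reading the structure from left to right:
  CH3OOC: CH3O–C(=O)–: carbonyl C bonded to C and to –OCH3 → ester (not ketone + ether).
  CH(OCH3): pendant –OCH3: C–O–C with sp³ C, no adjacent C=O → ether.
  CH(CH2I): pendant –CH2X: halogen on sp³ carbon → alkyl halide.
  CH(CH2OCH3): pendant –CH2OCH3: C–O–C linkage → ether.
  CH(CH=CH2): pendant –CH=CH2: C=C double bond → alkene.
  CH(CH2OH): pendant –CH2OH on an sp³ backbone C → alcohol.
  CH2OCH2: C–O–C with sp³ carbons on both sides and no adjacent C=O → ether.
  CH(COOH): pendant –COOH: carbonyl C bonded to C and –OH → carboxylic acid.
  C6H5: –C6H5 phenyl ring → arene.

alcohol, alkene, alkyl halide, arene, carboxylic acid, ester, ether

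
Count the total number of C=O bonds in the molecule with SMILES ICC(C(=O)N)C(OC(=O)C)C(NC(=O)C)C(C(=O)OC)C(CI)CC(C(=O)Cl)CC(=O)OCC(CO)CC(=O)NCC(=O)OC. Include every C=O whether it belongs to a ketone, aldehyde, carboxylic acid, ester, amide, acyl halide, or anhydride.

8

CH(CONH2): amide, 1 C=O (running total 1).
CH(OCOCH3): ester, 1 C=O (running total 2).
CH(NHCOCH3): amide, 1 C=O (running total 3).
CH(COOCH3): ester, 1 C=O (running total 4).
CH(COCl): acyl halide, 1 C=O (running total 5).
CH2COOCH2: ester, 1 C=O (running total 6).
CH2CONHCH2: amide, 1 C=O (running total 7).
COOCH3: ester, 1 C=O (running total 8).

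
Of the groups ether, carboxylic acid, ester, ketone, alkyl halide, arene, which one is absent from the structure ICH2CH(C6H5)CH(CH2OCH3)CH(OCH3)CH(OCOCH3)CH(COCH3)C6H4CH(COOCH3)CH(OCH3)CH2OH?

ketone: present (CH(COCH3) — pendant –COCH3: carbonyl C bonded to two carbons → ketone).
ester: present (CH(OCOCH3) — pendant –OC(=O)CH3: an acyloxy group → ester).
alkyl halide: present (ICH2 — halogen on an sp³ carbon → alkyl halide).
ether: present (CH(CH2OCH3) — pendant –CH2OCH3: C–O–C linkage → ether).
arene: present (CH(C6H5) — pendant –C6H5: benzene ring → arene).
carboxylic acid: absent. In each of CH(OCOCH3) and CH(COOCH3), the acyl oxygen is bonded to carbon (–O–C), not to H, so this is an ester.

carboxylic acid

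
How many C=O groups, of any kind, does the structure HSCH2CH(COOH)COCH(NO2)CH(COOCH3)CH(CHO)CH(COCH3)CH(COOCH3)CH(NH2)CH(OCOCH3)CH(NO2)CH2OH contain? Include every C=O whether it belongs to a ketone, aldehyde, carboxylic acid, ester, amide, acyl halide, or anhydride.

7

CH(COOH): carboxylic acid, 1 C=O (running total 1).
CO: ketone, 1 C=O (running total 2).
CH(COOCH3): ester, 1 C=O (running total 3).
CH(CHO): aldehyde, 1 C=O (running total 4).
CH(COCH3): ketone, 1 C=O (running total 5).
CH(COOCH3): ester, 1 C=O (running total 6).
CH(OCOCH3): ester, 1 C=O (running total 7).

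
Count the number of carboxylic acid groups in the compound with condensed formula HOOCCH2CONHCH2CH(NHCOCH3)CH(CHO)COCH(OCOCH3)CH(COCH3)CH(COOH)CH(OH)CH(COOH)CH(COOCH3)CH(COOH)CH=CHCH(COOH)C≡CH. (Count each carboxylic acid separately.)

Taking each segment in turn:
  HOOC: –COOH: carbonyl C bonded to –OH and C → carboxylic acid (the –OH is not a separate alcohol).
  CH2CONHCH2: –C(=O)–N– linkage → amide (the N is not an amine).
  CH(NHCOCH3): pendant –NHC(=O)CH3: N bonded to a carbonyl → amide (not amine).
  CH(CHO): pendant –CHO: carbonyl C bonded to C and H → aldehyde.
  CO: –C(=O)– with carbon on both sides → ketone.
  CH(OCOCH3): pendant –OC(=O)CH3: an acyloxy group → ester.
  CH(COCH3): pendant –COCH3: carbonyl C bonded to two carbons → ketone.
  CH(COOH): pendant –COOH: carbonyl C bonded to C and –OH → carboxylic acid.
  CH(OH): –OH on an sp³ carbon → alcohol (secondary).
  CH(COOH): pendant –COOH: carbonyl C bonded to C and –OH → carboxylic acid.
  CH(COOCH3): pendant –COOCH3: carbonyl C bonded to C and –OCH3 → ester.
  CH(COOH): pendant –COOH: carbonyl C bonded to C and –OH → carboxylic acid.
  CH=CH: C=C double bond → alkene.
  CH(COOH): pendant –COOH: carbonyl C bonded to C and –OH → carboxylic acid.
  C≡CH: C≡C triple bond → alkyne.
Carboxylic acid appears at: HOOC, CH(COOH), CH(COOH), CH(COOH), CH(COOH) → 5.

5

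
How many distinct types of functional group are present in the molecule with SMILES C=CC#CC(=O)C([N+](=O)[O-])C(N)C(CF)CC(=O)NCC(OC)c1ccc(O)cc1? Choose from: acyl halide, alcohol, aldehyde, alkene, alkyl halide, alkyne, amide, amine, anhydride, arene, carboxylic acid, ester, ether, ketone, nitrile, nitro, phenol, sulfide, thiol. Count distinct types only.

10

Working along the chain:
  CH2=CH: C=C double bond → alkene.
  C≡C: C≡C triple bond → alkyne.
  CO: –C(=O)– with carbon on both sides → ketone.
  CH(NO2): –NO2 on an sp³ carbon → nitro (the N=O is not a carbonyl).
  CH(NH2): –NH2 on an sp³ carbon with no adjacent C=O → amine.
  CH(CH2F): pendant –CH2X: halogen on sp³ carbon → alkyl halide.
  CH2CONHCH2: –C(=O)–N– linkage → amide (the N is not an amine).
  CH(OCH3): pendant –OCH3: C–O–C with sp³ C, no adjacent C=O → ether.
  C6H4OH: –OH attached directly to an aromatic ring → phenol (not alcohol); the ring itself is an arene.
Distinct types present: alkene, alkyl halide, alkyne, amide, amine, arene, ether, ketone, nitro, phenol.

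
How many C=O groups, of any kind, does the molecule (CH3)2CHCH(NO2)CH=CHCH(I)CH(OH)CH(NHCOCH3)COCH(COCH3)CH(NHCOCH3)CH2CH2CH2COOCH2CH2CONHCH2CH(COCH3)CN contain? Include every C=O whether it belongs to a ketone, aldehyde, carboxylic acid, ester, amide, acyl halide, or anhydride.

CH(NHCOCH3): amide, 1 C=O (running total 1).
CO: ketone, 1 C=O (running total 2).
CH(COCH3): ketone, 1 C=O (running total 3).
CH(NHCOCH3): amide, 1 C=O (running total 4).
CH2COOCH2: ester, 1 C=O (running total 5).
CH2CONHCH2: amide, 1 C=O (running total 6).
CH(COCH3): ketone, 1 C=O (running total 7).

7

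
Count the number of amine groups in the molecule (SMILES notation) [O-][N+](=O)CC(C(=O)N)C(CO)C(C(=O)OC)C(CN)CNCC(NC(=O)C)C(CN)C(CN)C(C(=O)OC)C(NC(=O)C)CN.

5

Working along the chain:
  O2NCH2: –NO2 on carbon → nitro group.
  CH(CONH2): pendant –CONH2: carbonyl C bonded to C and N → amide.
  CH(CH2OH): pendant –CH2OH on an sp³ backbone C → alcohol.
  CH(COOCH3): pendant –COOCH3: carbonyl C bonded to C and –OCH3 → ester.
  CH(CH2NH2): pendant –CH2NH2: N on sp³ C, no adjacent C=O → amine.
  CH2NHCH2: C–N–C with sp³ carbons and no adjacent C=O → amine (secondary).
  CH(NHCOCH3): pendant –NHC(=O)CH3: N bonded to a carbonyl → amide (not amine).
  CH(CH2NH2): pendant –CH2NH2: N on sp³ C, no adjacent C=O → amine.
  CH(CH2NH2): pendant –CH2NH2: N on sp³ C, no adjacent C=O → amine.
  CH(COOCH3): pendant –COOCH3: carbonyl C bonded to C and –OCH3 → ester.
  CH(NHCOCH3): pendant –NHC(=O)CH3: N bonded to a carbonyl → amide (not amine).
  CH2NH2: –NH2 on an sp³ carbon with no adjacent C=O → amine.
Amine appears at: CH(CH2NH2), CH2NHCH2, CH(CH2NH2), CH(CH2NH2), CH2NH2 → 5.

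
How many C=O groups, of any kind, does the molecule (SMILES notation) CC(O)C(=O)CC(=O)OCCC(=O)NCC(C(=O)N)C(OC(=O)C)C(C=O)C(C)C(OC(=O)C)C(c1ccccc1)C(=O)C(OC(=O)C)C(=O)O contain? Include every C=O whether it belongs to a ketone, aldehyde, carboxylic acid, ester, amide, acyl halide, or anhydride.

10

CO: ketone, 1 C=O (running total 1).
CH2COOCH2: ester, 1 C=O (running total 2).
CH2CONHCH2: amide, 1 C=O (running total 3).
CH(CONH2): amide, 1 C=O (running total 4).
CH(OCOCH3): ester, 1 C=O (running total 5).
CH(CHO): aldehyde, 1 C=O (running total 6).
CH(OCOCH3): ester, 1 C=O (running total 7).
CO: ketone, 1 C=O (running total 8).
CH(OCOCH3): ester, 1 C=O (running total 9).
COOH: carboxylic acid, 1 C=O (running total 10).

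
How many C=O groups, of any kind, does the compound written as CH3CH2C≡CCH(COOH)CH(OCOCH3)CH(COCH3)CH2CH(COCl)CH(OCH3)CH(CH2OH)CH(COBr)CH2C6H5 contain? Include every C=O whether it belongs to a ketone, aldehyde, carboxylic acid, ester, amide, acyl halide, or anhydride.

CH(COOH): carboxylic acid, 1 C=O (running total 1).
CH(OCOCH3): ester, 1 C=O (running total 2).
CH(COCH3): ketone, 1 C=O (running total 3).
CH(COCl): acyl halide, 1 C=O (running total 4).
CH(COBr): acyl halide, 1 C=O (running total 5).

5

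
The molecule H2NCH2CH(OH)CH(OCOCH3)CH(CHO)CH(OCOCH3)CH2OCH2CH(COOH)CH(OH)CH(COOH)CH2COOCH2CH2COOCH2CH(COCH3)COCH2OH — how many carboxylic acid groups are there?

Taking each segment in turn:
  H2NCH2: –NH2 on an sp³ carbon with no adjacent C=O → amine.
  CH(OH): –OH on an sp³ carbon → alcohol (secondary).
  CH(OCOCH3): pendant –OC(=O)CH3: an acyloxy group → ester.
  CH(CHO): pendant –CHO: carbonyl C bonded to C and H → aldehyde.
  CH(OCOCH3): pendant –OC(=O)CH3: an acyloxy group → ester.
  CH2OCH2: C–O–C with sp³ carbons on both sides and no adjacent C=O → ether.
  CH(COOH): pendant –COOH: carbonyl C bonded to C and –OH → carboxylic acid.
  CH(OH): –OH on an sp³ carbon → alcohol (secondary).
  CH(COOH): pendant –COOH: carbonyl C bonded to C and –OH → carboxylic acid.
  CH2COOCH2: –C(=O)–O–C with C on the carbonyl side → ester.
  CH2COOCH2: –C(=O)–O–C with C on the carbonyl side → ester.
  CH(COCH3): pendant –COCH3: carbonyl C bonded to two carbons → ketone.
  CO: –C(=O)– with carbon on both sides → ketone.
  CH2OH: –OH on an sp³ carbon → alcohol.
Carboxylic acid appears at: CH(COOH), CH(COOH) → 2.

2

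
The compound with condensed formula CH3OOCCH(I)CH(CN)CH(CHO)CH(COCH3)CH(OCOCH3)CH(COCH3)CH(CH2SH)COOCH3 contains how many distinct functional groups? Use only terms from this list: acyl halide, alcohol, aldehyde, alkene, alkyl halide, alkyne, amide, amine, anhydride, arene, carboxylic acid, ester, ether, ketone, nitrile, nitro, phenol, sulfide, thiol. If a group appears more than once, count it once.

6

CH3O–C(=O)–: carbonyl C bonded to C and to –OCH3 → ester (not ketone + ether).
halogen on an sp³ carbon → alkyl halide.
pendant –C≡N: nitrile.
pendant –CHO: carbonyl C bonded to C and H → aldehyde.
pendant –COCH3: carbonyl C bonded to two carbons → ketone.
pendant –OC(=O)CH3: an acyloxy group → ester.
pendant –COCH3: carbonyl C bonded to two carbons → ketone.
pendant –CH2SH → thiol.
–C(=O)OCH3: carbonyl C bonded to C and to –OCH3 → ester (not ketone + ether).
Distinct types present: aldehyde, alkyl halide, ester, ketone, nitrile, thiol.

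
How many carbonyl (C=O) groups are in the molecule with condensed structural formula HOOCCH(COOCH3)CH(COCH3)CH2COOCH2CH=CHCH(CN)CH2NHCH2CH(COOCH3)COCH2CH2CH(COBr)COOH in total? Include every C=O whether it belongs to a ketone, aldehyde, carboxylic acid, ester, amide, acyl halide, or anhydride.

8

HOOC: carboxylic acid, 1 C=O (running total 1).
CH(COOCH3): ester, 1 C=O (running total 2).
CH(COCH3): ketone, 1 C=O (running total 3).
CH2COOCH2: ester, 1 C=O (running total 4).
CH(COOCH3): ester, 1 C=O (running total 5).
CO: ketone, 1 C=O (running total 6).
CH(COBr): acyl halide, 1 C=O (running total 7).
COOH: carboxylic acid, 1 C=O (running total 8).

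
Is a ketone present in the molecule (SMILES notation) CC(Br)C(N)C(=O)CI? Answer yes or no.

yes

halogen on an sp³ carbon → alkyl halide.
–NH2 on an sp³ carbon with no adjacent C=O → amine.
–C(=O)– with carbon on both sides → ketone.
halogen on an sp³ carbon → alkyl halide.
The CO segment supplies the ketone: –C(=O)– with carbon on both sides → ketone.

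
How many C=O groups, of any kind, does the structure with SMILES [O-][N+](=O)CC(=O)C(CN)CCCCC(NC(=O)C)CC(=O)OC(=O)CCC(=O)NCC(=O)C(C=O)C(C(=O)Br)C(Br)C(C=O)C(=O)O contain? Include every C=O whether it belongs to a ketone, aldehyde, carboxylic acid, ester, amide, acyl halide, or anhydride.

10

CO: ketone, 1 C=O (running total 1).
CH(NHCOCH3): amide, 1 C=O (running total 2).
CH2CO-O-COCH2: anhydride, 2 C=O (running total 4).
CH2CONHCH2: amide, 1 C=O (running total 5).
CO: ketone, 1 C=O (running total 6).
CH(CHO): aldehyde, 1 C=O (running total 7).
CH(COBr): acyl halide, 1 C=O (running total 8).
CH(CHO): aldehyde, 1 C=O (running total 9).
COOH: carboxylic acid, 1 C=O (running total 10).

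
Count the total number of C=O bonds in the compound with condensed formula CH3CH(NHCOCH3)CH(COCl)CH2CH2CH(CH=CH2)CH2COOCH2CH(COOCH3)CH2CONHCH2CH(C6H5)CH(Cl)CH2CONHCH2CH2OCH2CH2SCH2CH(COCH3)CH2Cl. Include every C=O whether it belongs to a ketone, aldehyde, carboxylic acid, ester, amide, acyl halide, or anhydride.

CH(NHCOCH3): amide, 1 C=O (running total 1).
CH(COCl): acyl halide, 1 C=O (running total 2).
CH2COOCH2: ester, 1 C=O (running total 3).
CH(COOCH3): ester, 1 C=O (running total 4).
CH2CONHCH2: amide, 1 C=O (running total 5).
CH2CONHCH2: amide, 1 C=O (running total 6).
CH(COCH3): ketone, 1 C=O (running total 7).

7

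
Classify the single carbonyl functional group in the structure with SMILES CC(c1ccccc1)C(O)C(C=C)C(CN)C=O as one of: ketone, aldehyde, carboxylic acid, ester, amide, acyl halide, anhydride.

aldehyde

The carbonyl is in the CHO segment: terminal –CHO: carbonyl C bonded to H and C → aldehyde.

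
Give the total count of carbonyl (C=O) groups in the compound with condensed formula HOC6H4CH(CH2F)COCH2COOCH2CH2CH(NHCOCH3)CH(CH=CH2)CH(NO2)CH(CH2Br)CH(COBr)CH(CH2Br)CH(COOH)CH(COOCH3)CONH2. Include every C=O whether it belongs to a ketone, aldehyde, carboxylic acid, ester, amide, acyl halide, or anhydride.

7

CO: ketone, 1 C=O (running total 1).
CH2COOCH2: ester, 1 C=O (running total 2).
CH(NHCOCH3): amide, 1 C=O (running total 3).
CH(COBr): acyl halide, 1 C=O (running total 4).
CH(COOH): carboxylic acid, 1 C=O (running total 5).
CH(COOCH3): ester, 1 C=O (running total 6).
CONH2: amide, 1 C=O (running total 7).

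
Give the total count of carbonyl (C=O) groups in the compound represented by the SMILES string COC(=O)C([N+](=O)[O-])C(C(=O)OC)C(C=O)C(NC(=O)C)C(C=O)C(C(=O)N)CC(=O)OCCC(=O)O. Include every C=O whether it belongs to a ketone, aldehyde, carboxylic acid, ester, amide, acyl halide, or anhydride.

8

CH3OOC: ester, 1 C=O (running total 1).
CH(COOCH3): ester, 1 C=O (running total 2).
CH(CHO): aldehyde, 1 C=O (running total 3).
CH(NHCOCH3): amide, 1 C=O (running total 4).
CH(CHO): aldehyde, 1 C=O (running total 5).
CH(CONH2): amide, 1 C=O (running total 6).
CH2COOCH2: ester, 1 C=O (running total 7).
COOH: carboxylic acid, 1 C=O (running total 8).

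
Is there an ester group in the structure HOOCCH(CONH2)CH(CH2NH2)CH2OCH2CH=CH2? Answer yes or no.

no

–COOH: carbonyl C bonded to –OH and C → carboxylic acid (the –OH is not a separate alcohol).
pendant –CONH2: carbonyl C bonded to C and N → amide.
pendant –CH2NH2: N on sp³ C, no adjacent C=O → amine.
C–O–C with sp³ carbons on both sides and no adjacent C=O → ether.
C=C double bond → alkene.
The groups actually present are: alkene, amide, amine, carboxylic acid, ether.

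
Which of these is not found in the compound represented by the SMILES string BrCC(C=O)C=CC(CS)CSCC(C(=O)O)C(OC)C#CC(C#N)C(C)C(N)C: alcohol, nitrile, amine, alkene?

alcohol

alkene: present (CH=CH — C=C double bond → alkene).
amine: present (CH(NH2) — –NH2 on an sp³ carbon with no adjacent C=O → amine).
nitrile: present (CH(CN) — pendant –C≡N: nitrile).
alcohol: absent. In CH(COOH), the –OH sits on a carbonyl carbon, making it part of a carboxylic acid, not an alcohol.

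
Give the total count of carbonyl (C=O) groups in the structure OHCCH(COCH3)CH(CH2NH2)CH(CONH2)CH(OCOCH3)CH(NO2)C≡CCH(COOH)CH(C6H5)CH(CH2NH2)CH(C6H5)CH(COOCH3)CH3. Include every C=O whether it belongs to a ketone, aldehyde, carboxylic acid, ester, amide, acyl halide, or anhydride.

OHC: aldehyde, 1 C=O (running total 1).
CH(COCH3): ketone, 1 C=O (running total 2).
CH(CONH2): amide, 1 C=O (running total 3).
CH(OCOCH3): ester, 1 C=O (running total 4).
CH(COOH): carboxylic acid, 1 C=O (running total 5).
CH(COOCH3): ester, 1 C=O (running total 6).

6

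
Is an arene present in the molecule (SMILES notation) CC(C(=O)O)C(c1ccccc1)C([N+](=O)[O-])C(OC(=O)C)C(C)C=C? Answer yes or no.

Taking each segment in turn:
  CH(COOH): pendant –COOH: carbonyl C bonded to C and –OH → carboxylic acid.
  CH(C6H5): pendant –C6H5: benzene ring → arene.
  CH(NO2): –NO2 on an sp³ carbon → nitro (the N=O is not a carbonyl).
  CH(OCOCH3): pendant –OC(=O)CH3: an acyloxy group → ester.
  CH=CH2: C=C double bond → alkene.
The CH(C6H5) segment supplies the arene: pendant –C6H5: benzene ring → arene.

yes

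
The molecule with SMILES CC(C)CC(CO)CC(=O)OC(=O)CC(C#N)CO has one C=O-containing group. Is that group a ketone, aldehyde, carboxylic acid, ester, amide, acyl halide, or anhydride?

The carbonyl is in the CH2CO-O-COCH2 segment: two acyl groups sharing one oxygen, –C(=O)–O–C(=O)– → anhydride.

anhydride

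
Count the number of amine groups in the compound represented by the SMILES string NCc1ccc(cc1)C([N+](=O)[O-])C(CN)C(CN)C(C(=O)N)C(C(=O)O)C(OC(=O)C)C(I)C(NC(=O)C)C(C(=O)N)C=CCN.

Reading the structure from left to right:
  H2NCH2: –NH2 on an sp³ carbon with no adjacent C=O → amine.
  C6H4: para-disubstituted benzene ring → arene.
  CH(NO2): –NO2 on an sp³ carbon → nitro (the N=O is not a carbonyl).
  CH(CH2NH2): pendant –CH2NH2: N on sp³ C, no adjacent C=O → amine.
  CH(CH2NH2): pendant –CH2NH2: N on sp³ C, no adjacent C=O → amine.
  CH(CONH2): pendant –CONH2: carbonyl C bonded to C and N → amide.
  CH(COOH): pendant –COOH: carbonyl C bonded to C and –OH → carboxylic acid.
  CH(OCOCH3): pendant –OC(=O)CH3: an acyloxy group → ester.
  CH(I): halogen on an sp³ carbon → alkyl halide.
  CH(NHCOCH3): pendant –NHC(=O)CH3: N bonded to a carbonyl → amide (not amine).
  CH(CONH2): pendant –CONH2: carbonyl C bonded to C and N → amide.
  CH=CH: C=C double bond → alkene.
  CH2NH2: –NH2 on an sp³ carbon with no adjacent C=O → amine.
Amine appears at: H2NCH2, CH(CH2NH2), CH(CH2NH2), CH2NH2 → 4.

4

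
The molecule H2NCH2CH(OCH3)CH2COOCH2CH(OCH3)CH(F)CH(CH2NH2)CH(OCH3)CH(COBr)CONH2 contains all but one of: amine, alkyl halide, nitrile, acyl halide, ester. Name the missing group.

amine: present (H2NCH2 — –NH2 on an sp³ carbon with no adjacent C=O → amine).
ester: present (CH2COOCH2 — –C(=O)–O–C with C on the carbonyl side → ester).
alkyl halide: present (CH(F) — halogen on an sp³ carbon → alkyl halide).
acyl halide: present (CH(COBr) — pendant –C(=O)X: carbonyl C bonded to C and halogen → acyl halide).
nitrile: no segment matches this pattern.

nitrile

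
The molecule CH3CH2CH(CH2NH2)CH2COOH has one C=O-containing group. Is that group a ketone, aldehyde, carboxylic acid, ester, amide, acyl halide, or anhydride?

carboxylic acid

The carbonyl is in the COOH segment: –COOH: carbonyl C bonded to –OH and C → carboxylic acid (the –OH is not a separate alcohol).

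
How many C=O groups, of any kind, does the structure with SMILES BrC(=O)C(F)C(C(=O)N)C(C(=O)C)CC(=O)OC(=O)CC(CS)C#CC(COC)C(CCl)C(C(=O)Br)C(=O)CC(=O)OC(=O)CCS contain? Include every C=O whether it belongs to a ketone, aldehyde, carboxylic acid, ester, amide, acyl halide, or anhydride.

9

BrCO: acyl halide, 1 C=O (running total 1).
CH(CONH2): amide, 1 C=O (running total 2).
CH(COCH3): ketone, 1 C=O (running total 3).
CH2CO-O-COCH2: anhydride, 2 C=O (running total 5).
CH(COBr): acyl halide, 1 C=O (running total 6).
CO: ketone, 1 C=O (running total 7).
CH2CO-O-COCH2: anhydride, 2 C=O (running total 9).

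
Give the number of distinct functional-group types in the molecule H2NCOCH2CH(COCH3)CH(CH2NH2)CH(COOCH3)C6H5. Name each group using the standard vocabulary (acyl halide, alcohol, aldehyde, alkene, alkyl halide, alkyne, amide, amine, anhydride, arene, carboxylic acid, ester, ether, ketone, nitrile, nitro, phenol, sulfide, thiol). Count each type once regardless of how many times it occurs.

5

Reading the structure from left to right:
  H2NCO: –C(=O)NH2: carbonyl C bonded to C and to N → amide (the N is not a separate amine).
  CH(COCH3): pendant –COCH3: carbonyl C bonded to two carbons → ketone.
  CH(CH2NH2): pendant –CH2NH2: N on sp³ C, no adjacent C=O → amine.
  CH(COOCH3): pendant –COOCH3: carbonyl C bonded to C and –OCH3 → ester.
  C6H5: –C6H5 phenyl ring → arene.
Distinct types present: amide, amine, arene, ester, ketone.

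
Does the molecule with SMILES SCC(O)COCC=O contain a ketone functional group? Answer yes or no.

Reading the structure from left to right:
  HSCH2: –SH on an sp³ carbon → thiol.
  CH(OH): –OH on an sp³ carbon → alcohol (secondary).
  CH2OCH2: C–O–C with sp³ carbons on both sides and no adjacent C=O → ether.
  CHO: terminal –CHO: carbonyl C bonded to H and C → aldehyde.
In CHO, the carbonyl carbon carries an H, so it is an aldehyde, not a ketone.
The groups actually present are: alcohol, aldehyde, ether, thiol.

no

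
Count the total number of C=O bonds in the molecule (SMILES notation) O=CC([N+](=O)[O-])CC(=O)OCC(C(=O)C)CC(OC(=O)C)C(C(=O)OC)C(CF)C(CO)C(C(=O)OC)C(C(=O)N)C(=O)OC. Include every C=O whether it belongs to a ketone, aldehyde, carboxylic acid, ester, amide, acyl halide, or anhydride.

8

OHC: aldehyde, 1 C=O (running total 1).
CH2COOCH2: ester, 1 C=O (running total 2).
CH(COCH3): ketone, 1 C=O (running total 3).
CH(OCOCH3): ester, 1 C=O (running total 4).
CH(COOCH3): ester, 1 C=O (running total 5).
CH(COOCH3): ester, 1 C=O (running total 6).
CH(CONH2): amide, 1 C=O (running total 7).
COOCH3: ester, 1 C=O (running total 8).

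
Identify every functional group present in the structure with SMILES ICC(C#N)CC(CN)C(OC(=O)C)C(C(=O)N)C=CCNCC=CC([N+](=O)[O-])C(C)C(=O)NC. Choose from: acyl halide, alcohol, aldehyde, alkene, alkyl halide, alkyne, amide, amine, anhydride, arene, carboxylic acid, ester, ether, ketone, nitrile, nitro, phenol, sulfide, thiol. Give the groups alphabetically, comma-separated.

halogen on an sp³ carbon → alkyl halide.
pendant –C≡N: nitrile.
pendant –CH2NH2: N on sp³ C, no adjacent C=O → amine.
pendant –OC(=O)CH3: an acyloxy group → ester.
pendant –CONH2: carbonyl C bonded to C and N → amide.
C=C double bond → alkene.
C–N–C with sp³ carbons and no adjacent C=O → amine (secondary).
C=C double bond → alkene.
–NO2 on an sp³ carbon → nitro (the N=O is not a carbonyl).
–C(=O)NHCH3: carbonyl C bonded to C and to N → amide (the N is not an amine).

alkene, alkyl halide, amide, amine, ester, nitrile, nitro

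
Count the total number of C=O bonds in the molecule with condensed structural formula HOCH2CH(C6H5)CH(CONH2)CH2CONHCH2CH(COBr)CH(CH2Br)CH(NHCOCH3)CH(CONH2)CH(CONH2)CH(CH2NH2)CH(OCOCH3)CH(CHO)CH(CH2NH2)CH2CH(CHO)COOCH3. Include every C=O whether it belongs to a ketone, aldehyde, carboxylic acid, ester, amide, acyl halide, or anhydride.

10

CH(CONH2): amide, 1 C=O (running total 1).
CH2CONHCH2: amide, 1 C=O (running total 2).
CH(COBr): acyl halide, 1 C=O (running total 3).
CH(NHCOCH3): amide, 1 C=O (running total 4).
CH(CONH2): amide, 1 C=O (running total 5).
CH(CONH2): amide, 1 C=O (running total 6).
CH(OCOCH3): ester, 1 C=O (running total 7).
CH(CHO): aldehyde, 1 C=O (running total 8).
CH(CHO): aldehyde, 1 C=O (running total 9).
COOCH3: ester, 1 C=O (running total 10).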